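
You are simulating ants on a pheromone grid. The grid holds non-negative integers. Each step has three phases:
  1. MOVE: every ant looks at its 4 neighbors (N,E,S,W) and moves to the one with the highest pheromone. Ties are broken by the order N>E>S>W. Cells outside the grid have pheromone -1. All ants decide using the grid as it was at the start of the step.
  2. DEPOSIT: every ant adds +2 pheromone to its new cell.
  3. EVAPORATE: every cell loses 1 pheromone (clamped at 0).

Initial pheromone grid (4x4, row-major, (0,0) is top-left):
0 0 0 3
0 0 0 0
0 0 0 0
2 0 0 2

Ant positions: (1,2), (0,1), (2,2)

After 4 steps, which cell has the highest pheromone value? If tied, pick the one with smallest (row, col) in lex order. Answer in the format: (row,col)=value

Step 1: ant0:(1,2)->N->(0,2) | ant1:(0,1)->E->(0,2) | ant2:(2,2)->N->(1,2)
  grid max=3 at (0,2)
Step 2: ant0:(0,2)->E->(0,3) | ant1:(0,2)->E->(0,3) | ant2:(1,2)->N->(0,2)
  grid max=5 at (0,3)
Step 3: ant0:(0,3)->W->(0,2) | ant1:(0,3)->W->(0,2) | ant2:(0,2)->E->(0,3)
  grid max=7 at (0,2)
Step 4: ant0:(0,2)->E->(0,3) | ant1:(0,2)->E->(0,3) | ant2:(0,3)->W->(0,2)
  grid max=9 at (0,3)
Final grid:
  0 0 8 9
  0 0 0 0
  0 0 0 0
  0 0 0 0
Max pheromone 9 at (0,3)

Answer: (0,3)=9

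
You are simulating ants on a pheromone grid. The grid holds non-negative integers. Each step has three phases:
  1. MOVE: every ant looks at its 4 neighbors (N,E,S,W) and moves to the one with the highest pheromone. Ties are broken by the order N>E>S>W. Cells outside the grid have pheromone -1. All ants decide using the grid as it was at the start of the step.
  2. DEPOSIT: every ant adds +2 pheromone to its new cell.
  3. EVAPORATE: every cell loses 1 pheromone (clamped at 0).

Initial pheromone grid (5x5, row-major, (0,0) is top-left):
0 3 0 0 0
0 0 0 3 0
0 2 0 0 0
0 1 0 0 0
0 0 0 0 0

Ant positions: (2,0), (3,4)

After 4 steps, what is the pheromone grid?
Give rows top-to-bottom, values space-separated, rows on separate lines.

After step 1: ants at (2,1),(2,4)
  0 2 0 0 0
  0 0 0 2 0
  0 3 0 0 1
  0 0 0 0 0
  0 0 0 0 0
After step 2: ants at (1,1),(1,4)
  0 1 0 0 0
  0 1 0 1 1
  0 2 0 0 0
  0 0 0 0 0
  0 0 0 0 0
After step 3: ants at (2,1),(1,3)
  0 0 0 0 0
  0 0 0 2 0
  0 3 0 0 0
  0 0 0 0 0
  0 0 0 0 0
After step 4: ants at (1,1),(0,3)
  0 0 0 1 0
  0 1 0 1 0
  0 2 0 0 0
  0 0 0 0 0
  0 0 0 0 0

0 0 0 1 0
0 1 0 1 0
0 2 0 0 0
0 0 0 0 0
0 0 0 0 0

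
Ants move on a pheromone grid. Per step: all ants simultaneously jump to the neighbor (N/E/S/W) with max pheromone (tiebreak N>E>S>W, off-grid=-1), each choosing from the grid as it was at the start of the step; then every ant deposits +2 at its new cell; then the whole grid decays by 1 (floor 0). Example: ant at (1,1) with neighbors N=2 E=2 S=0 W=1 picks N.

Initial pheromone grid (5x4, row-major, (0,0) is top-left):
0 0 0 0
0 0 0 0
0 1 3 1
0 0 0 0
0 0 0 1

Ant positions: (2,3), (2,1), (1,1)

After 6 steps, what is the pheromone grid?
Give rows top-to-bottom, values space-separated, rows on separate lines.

After step 1: ants at (2,2),(2,2),(2,1)
  0 0 0 0
  0 0 0 0
  0 2 6 0
  0 0 0 0
  0 0 0 0
After step 2: ants at (2,1),(2,1),(2,2)
  0 0 0 0
  0 0 0 0
  0 5 7 0
  0 0 0 0
  0 0 0 0
After step 3: ants at (2,2),(2,2),(2,1)
  0 0 0 0
  0 0 0 0
  0 6 10 0
  0 0 0 0
  0 0 0 0
After step 4: ants at (2,1),(2,1),(2,2)
  0 0 0 0
  0 0 0 0
  0 9 11 0
  0 0 0 0
  0 0 0 0
After step 5: ants at (2,2),(2,2),(2,1)
  0 0 0 0
  0 0 0 0
  0 10 14 0
  0 0 0 0
  0 0 0 0
After step 6: ants at (2,1),(2,1),(2,2)
  0 0 0 0
  0 0 0 0
  0 13 15 0
  0 0 0 0
  0 0 0 0

0 0 0 0
0 0 0 0
0 13 15 0
0 0 0 0
0 0 0 0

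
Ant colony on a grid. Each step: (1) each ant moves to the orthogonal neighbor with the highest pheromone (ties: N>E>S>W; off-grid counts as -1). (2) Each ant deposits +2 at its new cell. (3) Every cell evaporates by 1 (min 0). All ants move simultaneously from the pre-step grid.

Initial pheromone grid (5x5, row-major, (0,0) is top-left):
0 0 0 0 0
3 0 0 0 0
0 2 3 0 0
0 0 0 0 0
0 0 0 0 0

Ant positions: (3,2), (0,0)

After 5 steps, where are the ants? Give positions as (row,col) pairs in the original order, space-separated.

Step 1: ant0:(3,2)->N->(2,2) | ant1:(0,0)->S->(1,0)
  grid max=4 at (1,0)
Step 2: ant0:(2,2)->W->(2,1) | ant1:(1,0)->N->(0,0)
  grid max=3 at (1,0)
Step 3: ant0:(2,1)->E->(2,2) | ant1:(0,0)->S->(1,0)
  grid max=4 at (1,0)
Step 4: ant0:(2,2)->W->(2,1) | ant1:(1,0)->N->(0,0)
  grid max=3 at (1,0)
Step 5: ant0:(2,1)->E->(2,2) | ant1:(0,0)->S->(1,0)
  grid max=4 at (1,0)

(2,2) (1,0)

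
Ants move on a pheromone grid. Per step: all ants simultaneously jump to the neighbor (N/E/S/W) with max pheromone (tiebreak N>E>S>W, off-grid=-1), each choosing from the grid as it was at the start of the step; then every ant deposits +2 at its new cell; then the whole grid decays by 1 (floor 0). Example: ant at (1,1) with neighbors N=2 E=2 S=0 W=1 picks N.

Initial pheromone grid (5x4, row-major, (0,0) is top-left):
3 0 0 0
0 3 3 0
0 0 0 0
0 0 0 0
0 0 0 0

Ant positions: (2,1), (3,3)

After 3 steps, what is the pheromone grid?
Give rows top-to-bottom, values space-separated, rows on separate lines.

After step 1: ants at (1,1),(2,3)
  2 0 0 0
  0 4 2 0
  0 0 0 1
  0 0 0 0
  0 0 0 0
After step 2: ants at (1,2),(1,3)
  1 0 0 0
  0 3 3 1
  0 0 0 0
  0 0 0 0
  0 0 0 0
After step 3: ants at (1,1),(1,2)
  0 0 0 0
  0 4 4 0
  0 0 0 0
  0 0 0 0
  0 0 0 0

0 0 0 0
0 4 4 0
0 0 0 0
0 0 0 0
0 0 0 0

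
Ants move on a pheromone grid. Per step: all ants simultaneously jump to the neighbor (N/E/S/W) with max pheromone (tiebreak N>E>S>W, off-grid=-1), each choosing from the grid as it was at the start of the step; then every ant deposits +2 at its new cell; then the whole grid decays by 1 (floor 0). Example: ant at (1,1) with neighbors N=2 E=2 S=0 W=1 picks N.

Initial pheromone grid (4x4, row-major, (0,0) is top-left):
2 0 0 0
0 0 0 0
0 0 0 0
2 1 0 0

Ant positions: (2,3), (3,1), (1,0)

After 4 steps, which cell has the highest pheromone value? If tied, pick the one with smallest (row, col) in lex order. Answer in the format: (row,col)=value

Step 1: ant0:(2,3)->N->(1,3) | ant1:(3,1)->W->(3,0) | ant2:(1,0)->N->(0,0)
  grid max=3 at (0,0)
Step 2: ant0:(1,3)->N->(0,3) | ant1:(3,0)->N->(2,0) | ant2:(0,0)->E->(0,1)
  grid max=2 at (0,0)
Step 3: ant0:(0,3)->S->(1,3) | ant1:(2,0)->S->(3,0) | ant2:(0,1)->W->(0,0)
  grid max=3 at (0,0)
Step 4: ant0:(1,3)->N->(0,3) | ant1:(3,0)->N->(2,0) | ant2:(0,0)->E->(0,1)
  grid max=2 at (0,0)
Final grid:
  2 1 0 1
  0 0 0 0
  1 0 0 0
  2 0 0 0
Max pheromone 2 at (0,0)

Answer: (0,0)=2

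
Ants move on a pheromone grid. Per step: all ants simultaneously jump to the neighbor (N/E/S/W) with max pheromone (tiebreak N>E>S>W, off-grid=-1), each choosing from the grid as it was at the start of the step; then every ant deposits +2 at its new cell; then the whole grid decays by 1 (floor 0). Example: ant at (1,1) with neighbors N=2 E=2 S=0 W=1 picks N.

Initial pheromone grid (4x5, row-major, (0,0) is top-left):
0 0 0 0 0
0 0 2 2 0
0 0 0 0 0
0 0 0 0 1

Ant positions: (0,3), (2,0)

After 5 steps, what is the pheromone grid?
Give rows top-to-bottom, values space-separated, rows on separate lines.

After step 1: ants at (1,3),(1,0)
  0 0 0 0 0
  1 0 1 3 0
  0 0 0 0 0
  0 0 0 0 0
After step 2: ants at (1,2),(0,0)
  1 0 0 0 0
  0 0 2 2 0
  0 0 0 0 0
  0 0 0 0 0
After step 3: ants at (1,3),(0,1)
  0 1 0 0 0
  0 0 1 3 0
  0 0 0 0 0
  0 0 0 0 0
After step 4: ants at (1,2),(0,2)
  0 0 1 0 0
  0 0 2 2 0
  0 0 0 0 0
  0 0 0 0 0
After step 5: ants at (1,3),(1,2)
  0 0 0 0 0
  0 0 3 3 0
  0 0 0 0 0
  0 0 0 0 0

0 0 0 0 0
0 0 3 3 0
0 0 0 0 0
0 0 0 0 0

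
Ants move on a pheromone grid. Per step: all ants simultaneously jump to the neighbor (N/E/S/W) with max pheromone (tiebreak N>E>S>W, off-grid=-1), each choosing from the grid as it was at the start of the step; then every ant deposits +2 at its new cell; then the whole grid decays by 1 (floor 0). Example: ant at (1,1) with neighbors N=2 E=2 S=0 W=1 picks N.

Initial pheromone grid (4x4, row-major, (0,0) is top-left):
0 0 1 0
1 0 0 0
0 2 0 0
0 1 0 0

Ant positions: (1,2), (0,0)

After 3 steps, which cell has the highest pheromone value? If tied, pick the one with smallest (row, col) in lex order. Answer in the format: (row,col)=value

Step 1: ant0:(1,2)->N->(0,2) | ant1:(0,0)->S->(1,0)
  grid max=2 at (0,2)
Step 2: ant0:(0,2)->E->(0,3) | ant1:(1,0)->N->(0,0)
  grid max=1 at (0,0)
Step 3: ant0:(0,3)->W->(0,2) | ant1:(0,0)->S->(1,0)
  grid max=2 at (0,2)
Final grid:
  0 0 2 0
  2 0 0 0
  0 0 0 0
  0 0 0 0
Max pheromone 2 at (0,2)

Answer: (0,2)=2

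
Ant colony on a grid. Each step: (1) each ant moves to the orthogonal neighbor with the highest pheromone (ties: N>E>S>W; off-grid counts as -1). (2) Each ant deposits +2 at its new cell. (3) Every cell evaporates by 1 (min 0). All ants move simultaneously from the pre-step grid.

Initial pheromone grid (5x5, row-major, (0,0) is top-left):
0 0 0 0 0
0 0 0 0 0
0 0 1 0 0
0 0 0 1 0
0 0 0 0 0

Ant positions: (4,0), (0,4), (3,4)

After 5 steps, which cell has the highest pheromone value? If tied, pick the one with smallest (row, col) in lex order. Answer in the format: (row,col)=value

Step 1: ant0:(4,0)->N->(3,0) | ant1:(0,4)->S->(1,4) | ant2:(3,4)->W->(3,3)
  grid max=2 at (3,3)
Step 2: ant0:(3,0)->N->(2,0) | ant1:(1,4)->N->(0,4) | ant2:(3,3)->N->(2,3)
  grid max=1 at (0,4)
Step 3: ant0:(2,0)->N->(1,0) | ant1:(0,4)->S->(1,4) | ant2:(2,3)->S->(3,3)
  grid max=2 at (3,3)
Step 4: ant0:(1,0)->N->(0,0) | ant1:(1,4)->N->(0,4) | ant2:(3,3)->N->(2,3)
  grid max=1 at (0,0)
Step 5: ant0:(0,0)->E->(0,1) | ant1:(0,4)->S->(1,4) | ant2:(2,3)->S->(3,3)
  grid max=2 at (3,3)
Final grid:
  0 1 0 0 0
  0 0 0 0 1
  0 0 0 0 0
  0 0 0 2 0
  0 0 0 0 0
Max pheromone 2 at (3,3)

Answer: (3,3)=2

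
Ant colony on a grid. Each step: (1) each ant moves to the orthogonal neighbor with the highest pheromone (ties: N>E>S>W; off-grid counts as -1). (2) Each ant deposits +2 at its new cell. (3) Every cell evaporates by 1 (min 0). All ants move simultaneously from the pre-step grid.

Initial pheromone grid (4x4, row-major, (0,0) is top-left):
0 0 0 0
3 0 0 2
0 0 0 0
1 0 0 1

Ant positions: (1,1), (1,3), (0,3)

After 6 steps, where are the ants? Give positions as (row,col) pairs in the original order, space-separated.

Step 1: ant0:(1,1)->W->(1,0) | ant1:(1,3)->N->(0,3) | ant2:(0,3)->S->(1,3)
  grid max=4 at (1,0)
Step 2: ant0:(1,0)->N->(0,0) | ant1:(0,3)->S->(1,3) | ant2:(1,3)->N->(0,3)
  grid max=4 at (1,3)
Step 3: ant0:(0,0)->S->(1,0) | ant1:(1,3)->N->(0,3) | ant2:(0,3)->S->(1,3)
  grid max=5 at (1,3)
Step 4: ant0:(1,0)->N->(0,0) | ant1:(0,3)->S->(1,3) | ant2:(1,3)->N->(0,3)
  grid max=6 at (1,3)
Step 5: ant0:(0,0)->S->(1,0) | ant1:(1,3)->N->(0,3) | ant2:(0,3)->S->(1,3)
  grid max=7 at (1,3)
Step 6: ant0:(1,0)->N->(0,0) | ant1:(0,3)->S->(1,3) | ant2:(1,3)->N->(0,3)
  grid max=8 at (1,3)

(0,0) (1,3) (0,3)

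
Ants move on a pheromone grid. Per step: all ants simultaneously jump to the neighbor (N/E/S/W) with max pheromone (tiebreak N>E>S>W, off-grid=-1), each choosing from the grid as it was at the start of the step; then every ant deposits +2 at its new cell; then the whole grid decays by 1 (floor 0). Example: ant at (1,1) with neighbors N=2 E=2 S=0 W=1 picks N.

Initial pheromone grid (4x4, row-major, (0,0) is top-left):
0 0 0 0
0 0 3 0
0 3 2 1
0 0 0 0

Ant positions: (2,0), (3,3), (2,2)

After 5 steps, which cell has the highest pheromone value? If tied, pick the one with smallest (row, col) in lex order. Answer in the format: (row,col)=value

Step 1: ant0:(2,0)->E->(2,1) | ant1:(3,3)->N->(2,3) | ant2:(2,2)->N->(1,2)
  grid max=4 at (1,2)
Step 2: ant0:(2,1)->E->(2,2) | ant1:(2,3)->W->(2,2) | ant2:(1,2)->S->(2,2)
  grid max=6 at (2,2)
Step 3: ant0:(2,2)->N->(1,2) | ant1:(2,2)->N->(1,2) | ant2:(2,2)->N->(1,2)
  grid max=8 at (1,2)
Step 4: ant0:(1,2)->S->(2,2) | ant1:(1,2)->S->(2,2) | ant2:(1,2)->S->(2,2)
  grid max=10 at (2,2)
Step 5: ant0:(2,2)->N->(1,2) | ant1:(2,2)->N->(1,2) | ant2:(2,2)->N->(1,2)
  grid max=12 at (1,2)
Final grid:
  0 0 0 0
  0 0 12 0
  0 0 9 0
  0 0 0 0
Max pheromone 12 at (1,2)

Answer: (1,2)=12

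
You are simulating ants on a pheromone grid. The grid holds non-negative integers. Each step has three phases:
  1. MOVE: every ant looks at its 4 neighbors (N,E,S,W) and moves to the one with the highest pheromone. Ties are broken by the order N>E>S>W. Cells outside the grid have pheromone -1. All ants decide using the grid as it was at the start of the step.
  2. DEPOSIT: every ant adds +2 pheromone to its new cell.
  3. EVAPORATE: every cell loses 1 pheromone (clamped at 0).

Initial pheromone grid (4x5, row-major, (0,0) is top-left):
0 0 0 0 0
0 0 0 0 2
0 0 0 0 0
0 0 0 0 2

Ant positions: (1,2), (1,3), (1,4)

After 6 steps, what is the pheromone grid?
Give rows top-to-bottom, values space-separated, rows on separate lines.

After step 1: ants at (0,2),(1,4),(0,4)
  0 0 1 0 1
  0 0 0 0 3
  0 0 0 0 0
  0 0 0 0 1
After step 2: ants at (0,3),(0,4),(1,4)
  0 0 0 1 2
  0 0 0 0 4
  0 0 0 0 0
  0 0 0 0 0
After step 3: ants at (0,4),(1,4),(0,4)
  0 0 0 0 5
  0 0 0 0 5
  0 0 0 0 0
  0 0 0 0 0
After step 4: ants at (1,4),(0,4),(1,4)
  0 0 0 0 6
  0 0 0 0 8
  0 0 0 0 0
  0 0 0 0 0
After step 5: ants at (0,4),(1,4),(0,4)
  0 0 0 0 9
  0 0 0 0 9
  0 0 0 0 0
  0 0 0 0 0
After step 6: ants at (1,4),(0,4),(1,4)
  0 0 0 0 10
  0 0 0 0 12
  0 0 0 0 0
  0 0 0 0 0

0 0 0 0 10
0 0 0 0 12
0 0 0 0 0
0 0 0 0 0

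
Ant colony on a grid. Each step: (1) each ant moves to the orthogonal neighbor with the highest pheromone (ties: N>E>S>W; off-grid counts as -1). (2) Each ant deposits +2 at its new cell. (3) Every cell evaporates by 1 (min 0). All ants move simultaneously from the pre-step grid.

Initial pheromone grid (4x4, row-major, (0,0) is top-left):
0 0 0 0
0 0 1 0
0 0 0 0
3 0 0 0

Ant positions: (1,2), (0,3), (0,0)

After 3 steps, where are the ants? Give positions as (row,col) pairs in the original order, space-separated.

Step 1: ant0:(1,2)->N->(0,2) | ant1:(0,3)->S->(1,3) | ant2:(0,0)->E->(0,1)
  grid max=2 at (3,0)
Step 2: ant0:(0,2)->W->(0,1) | ant1:(1,3)->N->(0,3) | ant2:(0,1)->E->(0,2)
  grid max=2 at (0,1)
Step 3: ant0:(0,1)->E->(0,2) | ant1:(0,3)->W->(0,2) | ant2:(0,2)->W->(0,1)
  grid max=5 at (0,2)

(0,2) (0,2) (0,1)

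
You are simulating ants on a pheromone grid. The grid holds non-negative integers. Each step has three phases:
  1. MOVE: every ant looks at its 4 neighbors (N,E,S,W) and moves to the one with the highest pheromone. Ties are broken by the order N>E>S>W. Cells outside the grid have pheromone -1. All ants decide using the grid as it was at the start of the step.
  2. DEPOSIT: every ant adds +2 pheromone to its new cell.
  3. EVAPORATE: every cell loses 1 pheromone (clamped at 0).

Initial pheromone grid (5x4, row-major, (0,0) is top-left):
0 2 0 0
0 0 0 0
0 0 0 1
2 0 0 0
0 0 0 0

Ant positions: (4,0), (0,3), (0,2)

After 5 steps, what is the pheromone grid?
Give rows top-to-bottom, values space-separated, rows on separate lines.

After step 1: ants at (3,0),(1,3),(0,1)
  0 3 0 0
  0 0 0 1
  0 0 0 0
  3 0 0 0
  0 0 0 0
After step 2: ants at (2,0),(0,3),(0,2)
  0 2 1 1
  0 0 0 0
  1 0 0 0
  2 0 0 0
  0 0 0 0
After step 3: ants at (3,0),(0,2),(0,1)
  0 3 2 0
  0 0 0 0
  0 0 0 0
  3 0 0 0
  0 0 0 0
After step 4: ants at (2,0),(0,1),(0,2)
  0 4 3 0
  0 0 0 0
  1 0 0 0
  2 0 0 0
  0 0 0 0
After step 5: ants at (3,0),(0,2),(0,1)
  0 5 4 0
  0 0 0 0
  0 0 0 0
  3 0 0 0
  0 0 0 0

0 5 4 0
0 0 0 0
0 0 0 0
3 0 0 0
0 0 0 0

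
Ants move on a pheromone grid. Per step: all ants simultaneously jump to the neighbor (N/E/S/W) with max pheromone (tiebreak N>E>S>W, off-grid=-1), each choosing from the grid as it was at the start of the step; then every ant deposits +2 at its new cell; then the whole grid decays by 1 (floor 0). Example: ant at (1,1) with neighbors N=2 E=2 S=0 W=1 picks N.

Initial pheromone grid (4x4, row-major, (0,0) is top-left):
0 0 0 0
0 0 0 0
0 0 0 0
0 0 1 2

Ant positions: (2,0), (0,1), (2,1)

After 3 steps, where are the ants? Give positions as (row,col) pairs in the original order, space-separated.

Step 1: ant0:(2,0)->N->(1,0) | ant1:(0,1)->E->(0,2) | ant2:(2,1)->N->(1,1)
  grid max=1 at (0,2)
Step 2: ant0:(1,0)->E->(1,1) | ant1:(0,2)->E->(0,3) | ant2:(1,1)->W->(1,0)
  grid max=2 at (1,0)
Step 3: ant0:(1,1)->W->(1,0) | ant1:(0,3)->S->(1,3) | ant2:(1,0)->E->(1,1)
  grid max=3 at (1,0)

(1,0) (1,3) (1,1)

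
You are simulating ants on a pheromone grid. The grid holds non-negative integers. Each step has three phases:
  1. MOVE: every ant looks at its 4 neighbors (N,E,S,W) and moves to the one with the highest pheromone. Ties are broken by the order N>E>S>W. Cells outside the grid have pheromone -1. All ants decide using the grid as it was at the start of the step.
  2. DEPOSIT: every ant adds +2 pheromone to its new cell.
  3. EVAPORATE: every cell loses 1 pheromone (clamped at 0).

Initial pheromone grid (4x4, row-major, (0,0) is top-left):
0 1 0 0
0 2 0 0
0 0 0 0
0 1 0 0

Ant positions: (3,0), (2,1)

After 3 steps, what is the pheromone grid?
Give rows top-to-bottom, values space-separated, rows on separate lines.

After step 1: ants at (3,1),(1,1)
  0 0 0 0
  0 3 0 0
  0 0 0 0
  0 2 0 0
After step 2: ants at (2,1),(0,1)
  0 1 0 0
  0 2 0 0
  0 1 0 0
  0 1 0 0
After step 3: ants at (1,1),(1,1)
  0 0 0 0
  0 5 0 0
  0 0 0 0
  0 0 0 0

0 0 0 0
0 5 0 0
0 0 0 0
0 0 0 0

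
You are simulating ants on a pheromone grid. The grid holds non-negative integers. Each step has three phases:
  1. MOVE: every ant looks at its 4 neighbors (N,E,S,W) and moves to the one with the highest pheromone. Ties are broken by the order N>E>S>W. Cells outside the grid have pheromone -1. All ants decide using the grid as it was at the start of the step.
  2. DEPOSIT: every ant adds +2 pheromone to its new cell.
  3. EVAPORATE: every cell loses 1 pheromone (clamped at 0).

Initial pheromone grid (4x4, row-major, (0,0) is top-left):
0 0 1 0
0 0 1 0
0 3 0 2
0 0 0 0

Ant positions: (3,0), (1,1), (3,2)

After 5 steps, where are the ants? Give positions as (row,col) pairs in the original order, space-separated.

Step 1: ant0:(3,0)->N->(2,0) | ant1:(1,1)->S->(2,1) | ant2:(3,2)->N->(2,2)
  grid max=4 at (2,1)
Step 2: ant0:(2,0)->E->(2,1) | ant1:(2,1)->E->(2,2) | ant2:(2,2)->W->(2,1)
  grid max=7 at (2,1)
Step 3: ant0:(2,1)->E->(2,2) | ant1:(2,2)->W->(2,1) | ant2:(2,1)->E->(2,2)
  grid max=8 at (2,1)
Step 4: ant0:(2,2)->W->(2,1) | ant1:(2,1)->E->(2,2) | ant2:(2,2)->W->(2,1)
  grid max=11 at (2,1)
Step 5: ant0:(2,1)->E->(2,2) | ant1:(2,2)->W->(2,1) | ant2:(2,1)->E->(2,2)
  grid max=12 at (2,1)

(2,2) (2,1) (2,2)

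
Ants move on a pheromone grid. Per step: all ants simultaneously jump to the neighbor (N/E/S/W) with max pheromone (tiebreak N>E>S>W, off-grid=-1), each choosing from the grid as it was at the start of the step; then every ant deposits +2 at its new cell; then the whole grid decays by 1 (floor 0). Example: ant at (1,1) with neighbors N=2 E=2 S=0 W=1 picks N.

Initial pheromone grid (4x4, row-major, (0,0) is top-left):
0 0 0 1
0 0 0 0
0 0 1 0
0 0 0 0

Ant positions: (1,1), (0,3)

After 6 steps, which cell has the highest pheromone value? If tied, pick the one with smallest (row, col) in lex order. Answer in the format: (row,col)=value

Step 1: ant0:(1,1)->N->(0,1) | ant1:(0,3)->S->(1,3)
  grid max=1 at (0,1)
Step 2: ant0:(0,1)->E->(0,2) | ant1:(1,3)->N->(0,3)
  grid max=1 at (0,2)
Step 3: ant0:(0,2)->E->(0,3) | ant1:(0,3)->W->(0,2)
  grid max=2 at (0,2)
Step 4: ant0:(0,3)->W->(0,2) | ant1:(0,2)->E->(0,3)
  grid max=3 at (0,2)
Step 5: ant0:(0,2)->E->(0,3) | ant1:(0,3)->W->(0,2)
  grid max=4 at (0,2)
Step 6: ant0:(0,3)->W->(0,2) | ant1:(0,2)->E->(0,3)
  grid max=5 at (0,2)
Final grid:
  0 0 5 5
  0 0 0 0
  0 0 0 0
  0 0 0 0
Max pheromone 5 at (0,2)

Answer: (0,2)=5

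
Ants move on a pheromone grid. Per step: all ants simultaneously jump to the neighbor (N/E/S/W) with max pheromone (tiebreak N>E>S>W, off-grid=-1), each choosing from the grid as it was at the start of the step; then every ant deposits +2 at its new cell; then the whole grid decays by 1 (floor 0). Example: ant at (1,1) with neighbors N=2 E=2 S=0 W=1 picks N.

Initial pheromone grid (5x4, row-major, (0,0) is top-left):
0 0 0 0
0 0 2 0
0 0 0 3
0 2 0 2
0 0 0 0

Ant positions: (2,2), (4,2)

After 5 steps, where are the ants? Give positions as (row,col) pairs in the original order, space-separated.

Step 1: ant0:(2,2)->E->(2,3) | ant1:(4,2)->N->(3,2)
  grid max=4 at (2,3)
Step 2: ant0:(2,3)->S->(3,3) | ant1:(3,2)->E->(3,3)
  grid max=4 at (3,3)
Step 3: ant0:(3,3)->N->(2,3) | ant1:(3,3)->N->(2,3)
  grid max=6 at (2,3)
Step 4: ant0:(2,3)->S->(3,3) | ant1:(2,3)->S->(3,3)
  grid max=6 at (3,3)
Step 5: ant0:(3,3)->N->(2,3) | ant1:(3,3)->N->(2,3)
  grid max=8 at (2,3)

(2,3) (2,3)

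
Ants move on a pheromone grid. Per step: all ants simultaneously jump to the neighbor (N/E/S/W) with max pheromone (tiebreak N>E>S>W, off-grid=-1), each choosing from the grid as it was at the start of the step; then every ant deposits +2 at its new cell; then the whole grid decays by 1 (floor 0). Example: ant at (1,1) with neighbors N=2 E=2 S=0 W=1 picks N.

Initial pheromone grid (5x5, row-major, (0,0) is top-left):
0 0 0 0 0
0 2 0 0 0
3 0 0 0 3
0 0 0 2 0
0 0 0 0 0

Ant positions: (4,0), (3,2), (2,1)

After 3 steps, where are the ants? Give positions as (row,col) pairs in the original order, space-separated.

Step 1: ant0:(4,0)->N->(3,0) | ant1:(3,2)->E->(3,3) | ant2:(2,1)->W->(2,0)
  grid max=4 at (2,0)
Step 2: ant0:(3,0)->N->(2,0) | ant1:(3,3)->N->(2,3) | ant2:(2,0)->S->(3,0)
  grid max=5 at (2,0)
Step 3: ant0:(2,0)->S->(3,0) | ant1:(2,3)->S->(3,3) | ant2:(3,0)->N->(2,0)
  grid max=6 at (2,0)

(3,0) (3,3) (2,0)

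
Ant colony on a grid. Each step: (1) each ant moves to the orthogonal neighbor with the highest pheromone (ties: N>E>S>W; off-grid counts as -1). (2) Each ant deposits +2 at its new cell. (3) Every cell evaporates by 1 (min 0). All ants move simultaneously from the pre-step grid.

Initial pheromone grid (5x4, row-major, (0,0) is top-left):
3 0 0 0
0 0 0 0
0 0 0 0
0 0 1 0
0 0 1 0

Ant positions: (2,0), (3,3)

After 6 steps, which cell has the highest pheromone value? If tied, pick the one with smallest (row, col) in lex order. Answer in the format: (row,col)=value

Step 1: ant0:(2,0)->N->(1,0) | ant1:(3,3)->W->(3,2)
  grid max=2 at (0,0)
Step 2: ant0:(1,0)->N->(0,0) | ant1:(3,2)->N->(2,2)
  grid max=3 at (0,0)
Step 3: ant0:(0,0)->E->(0,1) | ant1:(2,2)->S->(3,2)
  grid max=2 at (0,0)
Step 4: ant0:(0,1)->W->(0,0) | ant1:(3,2)->N->(2,2)
  grid max=3 at (0,0)
Step 5: ant0:(0,0)->E->(0,1) | ant1:(2,2)->S->(3,2)
  grid max=2 at (0,0)
Step 6: ant0:(0,1)->W->(0,0) | ant1:(3,2)->N->(2,2)
  grid max=3 at (0,0)
Final grid:
  3 0 0 0
  0 0 0 0
  0 0 1 0
  0 0 1 0
  0 0 0 0
Max pheromone 3 at (0,0)

Answer: (0,0)=3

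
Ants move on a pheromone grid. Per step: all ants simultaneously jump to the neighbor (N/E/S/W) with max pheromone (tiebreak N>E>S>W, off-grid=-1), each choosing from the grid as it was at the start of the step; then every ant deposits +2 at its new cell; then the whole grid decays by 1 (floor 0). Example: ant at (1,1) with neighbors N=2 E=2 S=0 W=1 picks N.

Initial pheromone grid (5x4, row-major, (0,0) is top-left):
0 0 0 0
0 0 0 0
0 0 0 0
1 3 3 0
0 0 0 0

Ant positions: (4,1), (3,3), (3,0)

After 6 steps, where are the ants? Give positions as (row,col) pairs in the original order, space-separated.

Step 1: ant0:(4,1)->N->(3,1) | ant1:(3,3)->W->(3,2) | ant2:(3,0)->E->(3,1)
  grid max=6 at (3,1)
Step 2: ant0:(3,1)->E->(3,2) | ant1:(3,2)->W->(3,1) | ant2:(3,1)->E->(3,2)
  grid max=7 at (3,1)
Step 3: ant0:(3,2)->W->(3,1) | ant1:(3,1)->E->(3,2) | ant2:(3,2)->W->(3,1)
  grid max=10 at (3,1)
Step 4: ant0:(3,1)->E->(3,2) | ant1:(3,2)->W->(3,1) | ant2:(3,1)->E->(3,2)
  grid max=11 at (3,1)
Step 5: ant0:(3,2)->W->(3,1) | ant1:(3,1)->E->(3,2) | ant2:(3,2)->W->(3,1)
  grid max=14 at (3,1)
Step 6: ant0:(3,1)->E->(3,2) | ant1:(3,2)->W->(3,1) | ant2:(3,1)->E->(3,2)
  grid max=15 at (3,1)

(3,2) (3,1) (3,2)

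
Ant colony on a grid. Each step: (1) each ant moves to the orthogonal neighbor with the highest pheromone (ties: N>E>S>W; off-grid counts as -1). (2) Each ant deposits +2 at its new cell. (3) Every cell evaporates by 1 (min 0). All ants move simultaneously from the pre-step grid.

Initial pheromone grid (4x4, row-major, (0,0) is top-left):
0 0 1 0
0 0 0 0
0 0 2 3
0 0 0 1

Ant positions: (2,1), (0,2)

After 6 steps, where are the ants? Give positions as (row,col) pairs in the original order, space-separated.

Step 1: ant0:(2,1)->E->(2,2) | ant1:(0,2)->E->(0,3)
  grid max=3 at (2,2)
Step 2: ant0:(2,2)->E->(2,3) | ant1:(0,3)->S->(1,3)
  grid max=3 at (2,3)
Step 3: ant0:(2,3)->W->(2,2) | ant1:(1,3)->S->(2,3)
  grid max=4 at (2,3)
Step 4: ant0:(2,2)->E->(2,3) | ant1:(2,3)->W->(2,2)
  grid max=5 at (2,3)
Step 5: ant0:(2,3)->W->(2,2) | ant1:(2,2)->E->(2,3)
  grid max=6 at (2,3)
Step 6: ant0:(2,2)->E->(2,3) | ant1:(2,3)->W->(2,2)
  grid max=7 at (2,3)

(2,3) (2,2)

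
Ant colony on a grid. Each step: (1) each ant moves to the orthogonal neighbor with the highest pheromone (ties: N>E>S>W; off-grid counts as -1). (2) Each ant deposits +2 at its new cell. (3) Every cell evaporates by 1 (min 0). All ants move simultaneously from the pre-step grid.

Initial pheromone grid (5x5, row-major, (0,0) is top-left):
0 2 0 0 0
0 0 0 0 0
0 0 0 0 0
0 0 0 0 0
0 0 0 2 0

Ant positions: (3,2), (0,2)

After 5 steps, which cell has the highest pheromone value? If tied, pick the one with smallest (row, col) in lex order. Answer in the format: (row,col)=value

Answer: (0,1)=5

Derivation:
Step 1: ant0:(3,2)->N->(2,2) | ant1:(0,2)->W->(0,1)
  grid max=3 at (0,1)
Step 2: ant0:(2,2)->N->(1,2) | ant1:(0,1)->E->(0,2)
  grid max=2 at (0,1)
Step 3: ant0:(1,2)->N->(0,2) | ant1:(0,2)->W->(0,1)
  grid max=3 at (0,1)
Step 4: ant0:(0,2)->W->(0,1) | ant1:(0,1)->E->(0,2)
  grid max=4 at (0,1)
Step 5: ant0:(0,1)->E->(0,2) | ant1:(0,2)->W->(0,1)
  grid max=5 at (0,1)
Final grid:
  0 5 4 0 0
  0 0 0 0 0
  0 0 0 0 0
  0 0 0 0 0
  0 0 0 0 0
Max pheromone 5 at (0,1)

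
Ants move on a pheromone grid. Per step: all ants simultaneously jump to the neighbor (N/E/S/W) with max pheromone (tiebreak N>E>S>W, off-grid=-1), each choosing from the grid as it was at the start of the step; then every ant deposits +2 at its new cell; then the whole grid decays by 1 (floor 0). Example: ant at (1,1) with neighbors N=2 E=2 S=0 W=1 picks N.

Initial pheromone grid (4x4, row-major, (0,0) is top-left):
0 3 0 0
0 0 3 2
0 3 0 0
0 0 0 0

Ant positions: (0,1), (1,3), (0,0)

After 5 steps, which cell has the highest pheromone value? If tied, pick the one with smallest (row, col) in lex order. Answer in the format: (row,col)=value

Step 1: ant0:(0,1)->E->(0,2) | ant1:(1,3)->W->(1,2) | ant2:(0,0)->E->(0,1)
  grid max=4 at (0,1)
Step 2: ant0:(0,2)->S->(1,2) | ant1:(1,2)->N->(0,2) | ant2:(0,1)->E->(0,2)
  grid max=5 at (1,2)
Step 3: ant0:(1,2)->N->(0,2) | ant1:(0,2)->S->(1,2) | ant2:(0,2)->S->(1,2)
  grid max=8 at (1,2)
Step 4: ant0:(0,2)->S->(1,2) | ant1:(1,2)->N->(0,2) | ant2:(1,2)->N->(0,2)
  grid max=9 at (1,2)
Step 5: ant0:(1,2)->N->(0,2) | ant1:(0,2)->S->(1,2) | ant2:(0,2)->S->(1,2)
  grid max=12 at (1,2)
Final grid:
  0 0 9 0
  0 0 12 0
  0 0 0 0
  0 0 0 0
Max pheromone 12 at (1,2)

Answer: (1,2)=12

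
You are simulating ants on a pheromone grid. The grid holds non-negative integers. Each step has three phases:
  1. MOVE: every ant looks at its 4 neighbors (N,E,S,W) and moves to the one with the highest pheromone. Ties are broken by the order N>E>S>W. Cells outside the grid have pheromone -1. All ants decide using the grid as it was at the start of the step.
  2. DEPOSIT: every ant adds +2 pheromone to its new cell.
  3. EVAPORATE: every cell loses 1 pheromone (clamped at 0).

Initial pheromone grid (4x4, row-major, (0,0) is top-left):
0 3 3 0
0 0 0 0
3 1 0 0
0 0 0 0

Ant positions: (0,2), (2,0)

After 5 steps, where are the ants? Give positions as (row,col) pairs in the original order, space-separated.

Step 1: ant0:(0,2)->W->(0,1) | ant1:(2,0)->E->(2,1)
  grid max=4 at (0,1)
Step 2: ant0:(0,1)->E->(0,2) | ant1:(2,1)->W->(2,0)
  grid max=3 at (0,1)
Step 3: ant0:(0,2)->W->(0,1) | ant1:(2,0)->E->(2,1)
  grid max=4 at (0,1)
Step 4: ant0:(0,1)->E->(0,2) | ant1:(2,1)->W->(2,0)
  grid max=3 at (0,1)
Step 5: ant0:(0,2)->W->(0,1) | ant1:(2,0)->E->(2,1)
  grid max=4 at (0,1)

(0,1) (2,1)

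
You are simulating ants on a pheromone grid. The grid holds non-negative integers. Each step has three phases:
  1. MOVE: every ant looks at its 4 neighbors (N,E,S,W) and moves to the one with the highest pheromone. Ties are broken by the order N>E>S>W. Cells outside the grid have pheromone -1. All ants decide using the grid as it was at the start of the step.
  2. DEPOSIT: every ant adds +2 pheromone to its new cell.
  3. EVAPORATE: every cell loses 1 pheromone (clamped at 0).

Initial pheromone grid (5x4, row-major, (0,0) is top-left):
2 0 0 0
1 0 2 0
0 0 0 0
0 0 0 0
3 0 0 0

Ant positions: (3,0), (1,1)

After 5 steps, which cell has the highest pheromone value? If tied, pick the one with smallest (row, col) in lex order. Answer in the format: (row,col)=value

Step 1: ant0:(3,0)->S->(4,0) | ant1:(1,1)->E->(1,2)
  grid max=4 at (4,0)
Step 2: ant0:(4,0)->N->(3,0) | ant1:(1,2)->N->(0,2)
  grid max=3 at (4,0)
Step 3: ant0:(3,0)->S->(4,0) | ant1:(0,2)->S->(1,2)
  grid max=4 at (4,0)
Step 4: ant0:(4,0)->N->(3,0) | ant1:(1,2)->N->(0,2)
  grid max=3 at (4,0)
Step 5: ant0:(3,0)->S->(4,0) | ant1:(0,2)->S->(1,2)
  grid max=4 at (4,0)
Final grid:
  0 0 0 0
  0 0 3 0
  0 0 0 0
  0 0 0 0
  4 0 0 0
Max pheromone 4 at (4,0)

Answer: (4,0)=4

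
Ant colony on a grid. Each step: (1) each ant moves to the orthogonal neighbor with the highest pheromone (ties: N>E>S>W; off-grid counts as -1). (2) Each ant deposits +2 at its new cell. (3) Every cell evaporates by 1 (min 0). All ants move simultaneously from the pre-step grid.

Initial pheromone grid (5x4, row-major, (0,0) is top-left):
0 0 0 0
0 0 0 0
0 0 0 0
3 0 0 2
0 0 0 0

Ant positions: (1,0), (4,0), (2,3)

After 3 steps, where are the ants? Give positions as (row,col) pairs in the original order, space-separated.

Step 1: ant0:(1,0)->N->(0,0) | ant1:(4,0)->N->(3,0) | ant2:(2,3)->S->(3,3)
  grid max=4 at (3,0)
Step 2: ant0:(0,0)->E->(0,1) | ant1:(3,0)->N->(2,0) | ant2:(3,3)->N->(2,3)
  grid max=3 at (3,0)
Step 3: ant0:(0,1)->E->(0,2) | ant1:(2,0)->S->(3,0) | ant2:(2,3)->S->(3,3)
  grid max=4 at (3,0)

(0,2) (3,0) (3,3)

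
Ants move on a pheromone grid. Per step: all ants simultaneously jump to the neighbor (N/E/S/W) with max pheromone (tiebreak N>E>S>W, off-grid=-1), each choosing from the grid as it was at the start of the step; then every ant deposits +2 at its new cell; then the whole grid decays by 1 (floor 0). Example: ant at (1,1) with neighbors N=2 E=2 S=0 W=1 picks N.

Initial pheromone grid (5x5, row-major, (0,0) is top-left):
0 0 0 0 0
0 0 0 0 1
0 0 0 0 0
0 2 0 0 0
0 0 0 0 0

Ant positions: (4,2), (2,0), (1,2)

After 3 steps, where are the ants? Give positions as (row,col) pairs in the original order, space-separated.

Step 1: ant0:(4,2)->N->(3,2) | ant1:(2,0)->N->(1,0) | ant2:(1,2)->N->(0,2)
  grid max=1 at (0,2)
Step 2: ant0:(3,2)->W->(3,1) | ant1:(1,0)->N->(0,0) | ant2:(0,2)->E->(0,3)
  grid max=2 at (3,1)
Step 3: ant0:(3,1)->N->(2,1) | ant1:(0,0)->E->(0,1) | ant2:(0,3)->E->(0,4)
  grid max=1 at (0,1)

(2,1) (0,1) (0,4)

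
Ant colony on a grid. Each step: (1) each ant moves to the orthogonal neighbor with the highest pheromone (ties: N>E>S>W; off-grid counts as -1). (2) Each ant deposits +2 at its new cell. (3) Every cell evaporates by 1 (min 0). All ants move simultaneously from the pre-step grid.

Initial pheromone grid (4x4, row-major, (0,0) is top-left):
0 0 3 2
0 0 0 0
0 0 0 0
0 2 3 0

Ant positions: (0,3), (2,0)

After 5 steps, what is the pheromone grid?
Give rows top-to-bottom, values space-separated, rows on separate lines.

After step 1: ants at (0,2),(1,0)
  0 0 4 1
  1 0 0 0
  0 0 0 0
  0 1 2 0
After step 2: ants at (0,3),(0,0)
  1 0 3 2
  0 0 0 0
  0 0 0 0
  0 0 1 0
After step 3: ants at (0,2),(0,1)
  0 1 4 1
  0 0 0 0
  0 0 0 0
  0 0 0 0
After step 4: ants at (0,3),(0,2)
  0 0 5 2
  0 0 0 0
  0 0 0 0
  0 0 0 0
After step 5: ants at (0,2),(0,3)
  0 0 6 3
  0 0 0 0
  0 0 0 0
  0 0 0 0

0 0 6 3
0 0 0 0
0 0 0 0
0 0 0 0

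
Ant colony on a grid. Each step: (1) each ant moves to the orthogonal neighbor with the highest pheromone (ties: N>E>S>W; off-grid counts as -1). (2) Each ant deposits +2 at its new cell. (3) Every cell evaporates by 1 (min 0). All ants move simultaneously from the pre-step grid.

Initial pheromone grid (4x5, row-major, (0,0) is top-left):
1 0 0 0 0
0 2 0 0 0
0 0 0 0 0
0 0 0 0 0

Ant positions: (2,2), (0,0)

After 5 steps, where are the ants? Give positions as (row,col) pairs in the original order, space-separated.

Step 1: ant0:(2,2)->N->(1,2) | ant1:(0,0)->E->(0,1)
  grid max=1 at (0,1)
Step 2: ant0:(1,2)->W->(1,1) | ant1:(0,1)->S->(1,1)
  grid max=4 at (1,1)
Step 3: ant0:(1,1)->N->(0,1) | ant1:(1,1)->N->(0,1)
  grid max=3 at (0,1)
Step 4: ant0:(0,1)->S->(1,1) | ant1:(0,1)->S->(1,1)
  grid max=6 at (1,1)
Step 5: ant0:(1,1)->N->(0,1) | ant1:(1,1)->N->(0,1)
  grid max=5 at (0,1)

(0,1) (0,1)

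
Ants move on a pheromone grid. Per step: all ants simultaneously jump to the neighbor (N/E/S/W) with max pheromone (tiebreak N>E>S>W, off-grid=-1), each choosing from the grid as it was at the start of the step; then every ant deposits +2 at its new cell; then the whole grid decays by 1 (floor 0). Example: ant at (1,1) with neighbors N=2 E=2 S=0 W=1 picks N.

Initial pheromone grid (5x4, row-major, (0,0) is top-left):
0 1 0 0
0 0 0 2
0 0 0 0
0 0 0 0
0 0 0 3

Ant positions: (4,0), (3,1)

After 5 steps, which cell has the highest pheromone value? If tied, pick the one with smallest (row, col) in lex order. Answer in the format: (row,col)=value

Step 1: ant0:(4,0)->N->(3,0) | ant1:(3,1)->N->(2,1)
  grid max=2 at (4,3)
Step 2: ant0:(3,0)->N->(2,0) | ant1:(2,1)->N->(1,1)
  grid max=1 at (1,1)
Step 3: ant0:(2,0)->N->(1,0) | ant1:(1,1)->N->(0,1)
  grid max=1 at (0,1)
Step 4: ant0:(1,0)->N->(0,0) | ant1:(0,1)->E->(0,2)
  grid max=1 at (0,0)
Step 5: ant0:(0,0)->E->(0,1) | ant1:(0,2)->E->(0,3)
  grid max=1 at (0,1)
Final grid:
  0 1 0 1
  0 0 0 0
  0 0 0 0
  0 0 0 0
  0 0 0 0
Max pheromone 1 at (0,1)

Answer: (0,1)=1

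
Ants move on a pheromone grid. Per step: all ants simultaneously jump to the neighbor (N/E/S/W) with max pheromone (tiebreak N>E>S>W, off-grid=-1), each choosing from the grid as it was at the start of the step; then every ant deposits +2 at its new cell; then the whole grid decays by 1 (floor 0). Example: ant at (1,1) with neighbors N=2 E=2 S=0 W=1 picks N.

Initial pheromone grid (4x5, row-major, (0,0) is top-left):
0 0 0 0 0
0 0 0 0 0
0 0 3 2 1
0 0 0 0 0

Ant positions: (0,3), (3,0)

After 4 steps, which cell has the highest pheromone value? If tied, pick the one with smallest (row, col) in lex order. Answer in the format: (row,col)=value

Step 1: ant0:(0,3)->E->(0,4) | ant1:(3,0)->N->(2,0)
  grid max=2 at (2,2)
Step 2: ant0:(0,4)->S->(1,4) | ant1:(2,0)->N->(1,0)
  grid max=1 at (1,0)
Step 3: ant0:(1,4)->N->(0,4) | ant1:(1,0)->N->(0,0)
  grid max=1 at (0,0)
Step 4: ant0:(0,4)->S->(1,4) | ant1:(0,0)->E->(0,1)
  grid max=1 at (0,1)
Final grid:
  0 1 0 0 0
  0 0 0 0 1
  0 0 0 0 0
  0 0 0 0 0
Max pheromone 1 at (0,1)

Answer: (0,1)=1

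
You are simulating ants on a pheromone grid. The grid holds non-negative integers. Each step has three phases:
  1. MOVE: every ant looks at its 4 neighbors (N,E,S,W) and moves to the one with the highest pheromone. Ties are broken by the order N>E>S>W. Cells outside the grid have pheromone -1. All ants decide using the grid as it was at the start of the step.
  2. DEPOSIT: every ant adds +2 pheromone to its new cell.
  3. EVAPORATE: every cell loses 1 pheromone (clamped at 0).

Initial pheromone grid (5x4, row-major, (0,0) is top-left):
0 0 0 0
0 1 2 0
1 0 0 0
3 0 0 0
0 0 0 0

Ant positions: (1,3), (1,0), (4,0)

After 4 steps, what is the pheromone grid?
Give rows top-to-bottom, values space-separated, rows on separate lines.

After step 1: ants at (1,2),(1,1),(3,0)
  0 0 0 0
  0 2 3 0
  0 0 0 0
  4 0 0 0
  0 0 0 0
After step 2: ants at (1,1),(1,2),(2,0)
  0 0 0 0
  0 3 4 0
  1 0 0 0
  3 0 0 0
  0 0 0 0
After step 3: ants at (1,2),(1,1),(3,0)
  0 0 0 0
  0 4 5 0
  0 0 0 0
  4 0 0 0
  0 0 0 0
After step 4: ants at (1,1),(1,2),(2,0)
  0 0 0 0
  0 5 6 0
  1 0 0 0
  3 0 0 0
  0 0 0 0

0 0 0 0
0 5 6 0
1 0 0 0
3 0 0 0
0 0 0 0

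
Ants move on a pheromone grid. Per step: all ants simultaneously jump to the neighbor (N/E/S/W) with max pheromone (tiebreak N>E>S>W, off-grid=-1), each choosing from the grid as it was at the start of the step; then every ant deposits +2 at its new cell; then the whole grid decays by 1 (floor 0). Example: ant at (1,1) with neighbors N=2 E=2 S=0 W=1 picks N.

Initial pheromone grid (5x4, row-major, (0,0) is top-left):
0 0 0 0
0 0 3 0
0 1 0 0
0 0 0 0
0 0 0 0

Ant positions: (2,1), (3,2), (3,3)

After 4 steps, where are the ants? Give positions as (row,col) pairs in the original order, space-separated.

Step 1: ant0:(2,1)->N->(1,1) | ant1:(3,2)->N->(2,2) | ant2:(3,3)->N->(2,3)
  grid max=2 at (1,2)
Step 2: ant0:(1,1)->E->(1,2) | ant1:(2,2)->N->(1,2) | ant2:(2,3)->W->(2,2)
  grid max=5 at (1,2)
Step 3: ant0:(1,2)->S->(2,2) | ant1:(1,2)->S->(2,2) | ant2:(2,2)->N->(1,2)
  grid max=6 at (1,2)
Step 4: ant0:(2,2)->N->(1,2) | ant1:(2,2)->N->(1,2) | ant2:(1,2)->S->(2,2)
  grid max=9 at (1,2)

(1,2) (1,2) (2,2)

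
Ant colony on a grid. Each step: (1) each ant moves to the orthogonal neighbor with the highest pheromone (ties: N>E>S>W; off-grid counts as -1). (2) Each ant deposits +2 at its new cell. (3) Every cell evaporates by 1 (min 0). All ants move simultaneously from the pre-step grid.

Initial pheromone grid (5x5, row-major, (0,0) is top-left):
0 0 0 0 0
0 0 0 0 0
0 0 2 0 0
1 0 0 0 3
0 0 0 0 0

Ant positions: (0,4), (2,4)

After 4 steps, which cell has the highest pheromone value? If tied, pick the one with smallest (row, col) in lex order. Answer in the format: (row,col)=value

Answer: (3,4)=3

Derivation:
Step 1: ant0:(0,4)->S->(1,4) | ant1:(2,4)->S->(3,4)
  grid max=4 at (3,4)
Step 2: ant0:(1,4)->N->(0,4) | ant1:(3,4)->N->(2,4)
  grid max=3 at (3,4)
Step 3: ant0:(0,4)->S->(1,4) | ant1:(2,4)->S->(3,4)
  grid max=4 at (3,4)
Step 4: ant0:(1,4)->N->(0,4) | ant1:(3,4)->N->(2,4)
  grid max=3 at (3,4)
Final grid:
  0 0 0 0 1
  0 0 0 0 0
  0 0 0 0 1
  0 0 0 0 3
  0 0 0 0 0
Max pheromone 3 at (3,4)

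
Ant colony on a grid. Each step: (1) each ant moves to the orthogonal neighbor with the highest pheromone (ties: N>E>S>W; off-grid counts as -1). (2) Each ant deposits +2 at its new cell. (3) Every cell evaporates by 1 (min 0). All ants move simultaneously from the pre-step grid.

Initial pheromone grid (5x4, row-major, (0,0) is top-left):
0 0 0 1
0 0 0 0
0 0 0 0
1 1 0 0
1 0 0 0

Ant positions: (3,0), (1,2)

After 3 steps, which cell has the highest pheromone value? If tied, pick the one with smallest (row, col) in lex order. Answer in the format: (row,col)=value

Answer: (3,1)=2

Derivation:
Step 1: ant0:(3,0)->E->(3,1) | ant1:(1,2)->N->(0,2)
  grid max=2 at (3,1)
Step 2: ant0:(3,1)->N->(2,1) | ant1:(0,2)->E->(0,3)
  grid max=1 at (0,3)
Step 3: ant0:(2,1)->S->(3,1) | ant1:(0,3)->S->(1,3)
  grid max=2 at (3,1)
Final grid:
  0 0 0 0
  0 0 0 1
  0 0 0 0
  0 2 0 0
  0 0 0 0
Max pheromone 2 at (3,1)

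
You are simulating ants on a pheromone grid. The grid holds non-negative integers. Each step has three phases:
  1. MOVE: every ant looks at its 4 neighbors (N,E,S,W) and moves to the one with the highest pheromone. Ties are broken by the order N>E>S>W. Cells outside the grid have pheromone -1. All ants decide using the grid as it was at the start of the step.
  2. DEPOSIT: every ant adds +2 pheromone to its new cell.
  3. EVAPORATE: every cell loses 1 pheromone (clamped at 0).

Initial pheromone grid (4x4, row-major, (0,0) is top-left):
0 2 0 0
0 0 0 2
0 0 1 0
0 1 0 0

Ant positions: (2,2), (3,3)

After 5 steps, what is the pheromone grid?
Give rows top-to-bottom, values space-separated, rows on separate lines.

After step 1: ants at (1,2),(2,3)
  0 1 0 0
  0 0 1 1
  0 0 0 1
  0 0 0 0
After step 2: ants at (1,3),(1,3)
  0 0 0 0
  0 0 0 4
  0 0 0 0
  0 0 0 0
After step 3: ants at (0,3),(0,3)
  0 0 0 3
  0 0 0 3
  0 0 0 0
  0 0 0 0
After step 4: ants at (1,3),(1,3)
  0 0 0 2
  0 0 0 6
  0 0 0 0
  0 0 0 0
After step 5: ants at (0,3),(0,3)
  0 0 0 5
  0 0 0 5
  0 0 0 0
  0 0 0 0

0 0 0 5
0 0 0 5
0 0 0 0
0 0 0 0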